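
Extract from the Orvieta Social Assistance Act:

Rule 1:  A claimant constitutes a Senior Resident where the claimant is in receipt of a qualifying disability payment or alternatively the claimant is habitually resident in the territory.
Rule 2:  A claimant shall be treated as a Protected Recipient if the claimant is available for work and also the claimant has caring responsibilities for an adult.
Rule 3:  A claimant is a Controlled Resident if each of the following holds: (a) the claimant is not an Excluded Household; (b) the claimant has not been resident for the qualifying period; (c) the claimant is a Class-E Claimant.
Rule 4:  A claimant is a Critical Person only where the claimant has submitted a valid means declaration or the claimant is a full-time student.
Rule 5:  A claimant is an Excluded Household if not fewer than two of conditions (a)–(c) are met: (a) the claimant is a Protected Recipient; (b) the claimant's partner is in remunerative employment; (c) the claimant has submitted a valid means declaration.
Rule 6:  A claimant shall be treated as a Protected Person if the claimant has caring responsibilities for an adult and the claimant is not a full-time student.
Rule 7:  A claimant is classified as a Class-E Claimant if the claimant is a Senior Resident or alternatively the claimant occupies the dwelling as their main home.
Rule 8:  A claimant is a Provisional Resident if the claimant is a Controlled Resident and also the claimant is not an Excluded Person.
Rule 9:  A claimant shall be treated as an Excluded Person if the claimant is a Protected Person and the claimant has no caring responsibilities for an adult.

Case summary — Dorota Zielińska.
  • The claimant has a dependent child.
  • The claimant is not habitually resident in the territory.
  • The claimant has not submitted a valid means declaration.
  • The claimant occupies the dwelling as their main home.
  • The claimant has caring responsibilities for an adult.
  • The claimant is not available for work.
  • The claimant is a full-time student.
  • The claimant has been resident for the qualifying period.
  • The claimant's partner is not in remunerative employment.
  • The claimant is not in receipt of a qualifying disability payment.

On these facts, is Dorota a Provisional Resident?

rule 2 — Protected Recipient: [the claimant is available for work? no] AND [the claimant has caring responsibilities for an adult? yes] → not satisfied.
rule 5 — Excluded Household: Protected Recipient (rule 2)? no; the claimant's partner is in remunerative employment? no; the claimant has submitted a valid means declaration? no — 0 of 3 hold (need ≥2) → not satisfied.
rule 1 — Senior Resident: [the claimant is in receipt of a qualifying disability payment? no] OR [the claimant is habitually resident in the territory? no] → not satisfied.
rule 7 — Class-E Claimant: [Senior Resident (rule 1)? no] OR [the claimant occupies the dwelling as their main home? yes] → satisfied.
rule 3 — Controlled Resident: [not an Excluded Household (rule 5)? yes] AND [the claimant has not been resident for the qualifying period? no] AND [Class-E Claimant (rule 7)? yes] → not satisfied.
rule 6 — Protected Person: [the claimant has caring responsibilities for an adult? yes] AND [the claimant is not a full-time student? no] → not satisfied.
rule 9 — Excluded Person: [Protected Person (rule 6)? no] AND [the claimant has no caring responsibilities for an adult? no] → not satisfied.
rule 8 — Provisional Resident: [Controlled Resident (rule 3)? no] AND [not an Excluded Person (rule 9)? yes] → not satisfied.

No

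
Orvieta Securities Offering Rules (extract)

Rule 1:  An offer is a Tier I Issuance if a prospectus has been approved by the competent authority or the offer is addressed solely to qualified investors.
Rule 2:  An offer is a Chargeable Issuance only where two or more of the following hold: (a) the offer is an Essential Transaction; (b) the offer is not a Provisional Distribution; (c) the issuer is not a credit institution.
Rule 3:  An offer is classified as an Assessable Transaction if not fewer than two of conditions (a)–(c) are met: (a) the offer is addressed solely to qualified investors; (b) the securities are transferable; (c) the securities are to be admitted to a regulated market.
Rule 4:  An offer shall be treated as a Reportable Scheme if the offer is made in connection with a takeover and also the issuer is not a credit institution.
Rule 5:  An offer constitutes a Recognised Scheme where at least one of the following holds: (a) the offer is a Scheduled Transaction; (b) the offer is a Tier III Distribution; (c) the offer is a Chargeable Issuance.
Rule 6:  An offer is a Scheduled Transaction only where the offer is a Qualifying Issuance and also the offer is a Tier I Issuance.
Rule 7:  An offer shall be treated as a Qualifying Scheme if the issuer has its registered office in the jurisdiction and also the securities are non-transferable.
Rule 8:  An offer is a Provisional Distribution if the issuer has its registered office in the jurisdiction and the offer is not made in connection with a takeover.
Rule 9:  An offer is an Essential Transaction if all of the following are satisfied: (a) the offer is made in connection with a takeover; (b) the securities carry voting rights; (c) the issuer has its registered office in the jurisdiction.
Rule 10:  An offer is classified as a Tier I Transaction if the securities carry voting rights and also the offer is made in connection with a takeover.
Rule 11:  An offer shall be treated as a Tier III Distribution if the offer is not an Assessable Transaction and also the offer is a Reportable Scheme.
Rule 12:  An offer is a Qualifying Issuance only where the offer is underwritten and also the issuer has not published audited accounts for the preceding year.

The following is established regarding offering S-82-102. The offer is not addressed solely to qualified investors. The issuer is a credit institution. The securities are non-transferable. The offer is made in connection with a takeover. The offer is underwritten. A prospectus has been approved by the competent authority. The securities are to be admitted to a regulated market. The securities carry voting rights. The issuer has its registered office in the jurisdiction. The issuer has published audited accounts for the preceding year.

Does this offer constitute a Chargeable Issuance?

Yes

rule 9 — Essential Transaction: [the offer is made in connection with a takeover? yes] AND [the securities carry voting rights? yes] AND [the issuer has its registered office in the jurisdiction? yes] → satisfied.
rule 8 — Provisional Distribution: [the issuer has its registered office in the jurisdiction? yes] AND [the offer is not made in connection with a takeover? no] → not satisfied.
rule 2 — Chargeable Issuance: Essential Transaction (rule 9)? yes; not a Provisional Distribution (rule 8)? yes; the issuer is not a credit institution? no — 2 of 3 hold (need ≥2) → satisfied.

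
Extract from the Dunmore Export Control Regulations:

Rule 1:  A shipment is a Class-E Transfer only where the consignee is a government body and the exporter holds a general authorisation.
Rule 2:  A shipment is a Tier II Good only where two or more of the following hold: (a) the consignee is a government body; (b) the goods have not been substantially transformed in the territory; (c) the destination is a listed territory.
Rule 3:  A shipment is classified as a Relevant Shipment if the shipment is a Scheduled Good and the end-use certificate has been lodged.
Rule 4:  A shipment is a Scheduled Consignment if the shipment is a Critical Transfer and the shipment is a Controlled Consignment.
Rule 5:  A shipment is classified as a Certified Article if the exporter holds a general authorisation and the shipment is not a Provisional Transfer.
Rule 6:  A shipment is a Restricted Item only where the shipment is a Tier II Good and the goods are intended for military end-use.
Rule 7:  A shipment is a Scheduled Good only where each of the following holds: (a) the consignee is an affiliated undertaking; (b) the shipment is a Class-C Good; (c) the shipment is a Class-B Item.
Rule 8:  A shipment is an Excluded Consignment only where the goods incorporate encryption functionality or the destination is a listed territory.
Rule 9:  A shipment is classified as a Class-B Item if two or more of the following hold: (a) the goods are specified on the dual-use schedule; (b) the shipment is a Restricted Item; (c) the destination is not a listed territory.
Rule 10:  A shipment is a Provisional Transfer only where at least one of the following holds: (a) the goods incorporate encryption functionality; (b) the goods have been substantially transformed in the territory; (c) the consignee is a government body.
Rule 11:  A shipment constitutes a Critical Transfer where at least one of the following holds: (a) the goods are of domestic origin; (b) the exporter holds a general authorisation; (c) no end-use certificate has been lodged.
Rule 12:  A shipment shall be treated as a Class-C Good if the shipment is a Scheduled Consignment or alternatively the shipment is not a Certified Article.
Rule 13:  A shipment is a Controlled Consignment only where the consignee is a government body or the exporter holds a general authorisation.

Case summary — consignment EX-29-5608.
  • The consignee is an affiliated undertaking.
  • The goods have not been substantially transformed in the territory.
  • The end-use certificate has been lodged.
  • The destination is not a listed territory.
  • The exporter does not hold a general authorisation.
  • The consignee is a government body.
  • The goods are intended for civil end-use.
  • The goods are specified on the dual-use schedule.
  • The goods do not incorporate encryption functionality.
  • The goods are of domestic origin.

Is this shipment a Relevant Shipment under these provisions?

Yes

rule 11 — Critical Transfer: [the goods are of domestic origin? yes] OR [the exporter holds a general authorisation? no] OR [no end-use certificate has been lodged? no] → satisfied.
rule 13 — Controlled Consignment: [the consignee is a government body? yes] OR [the exporter holds a general authorisation? no] → satisfied.
rule 4 — Scheduled Consignment: [Critical Transfer (rule 11)? yes] AND [Controlled Consignment (rule 13)? yes] → satisfied.
rule 10 — Provisional Transfer: [the goods incorporate encryption functionality? no] OR [the goods have been substantially transformed in the territory? no] OR [the consignee is a government body? yes] → satisfied.
rule 5 — Certified Article: [the exporter holds a general authorisation? no] AND [not a Provisional Transfer (rule 10)? no] → not satisfied.
rule 12 — Class-C Good: [Scheduled Consignment (rule 4)? yes] OR [not a Certified Article (rule 5)? yes] → satisfied.
rule 2 — Tier II Good: the consignee is a government body? yes; the goods have not been substantially transformed in the territory? yes; the destination is a listed territory? no — 2 of 3 hold (need ≥2) → satisfied.
rule 6 — Restricted Item: [Tier II Good (rule 2)? yes] AND [the goods are intended for military end-use? no] → not satisfied.
rule 9 — Class-B Item: the goods are specified on the dual-use schedule? yes; Restricted Item (rule 6)? no; the destination is not a listed territory? yes — 2 of 3 hold (need ≥2) → satisfied.
rule 7 — Scheduled Good: [the consignee is an affiliated undertaking? yes] AND [Class-C Good (rule 12)? yes] AND [Class-B Item (rule 9)? yes] → satisfied.
rule 3 — Relevant Shipment: [Scheduled Good (rule 7)? yes] AND [the end-use certificate has been lodged? yes] → satisfied.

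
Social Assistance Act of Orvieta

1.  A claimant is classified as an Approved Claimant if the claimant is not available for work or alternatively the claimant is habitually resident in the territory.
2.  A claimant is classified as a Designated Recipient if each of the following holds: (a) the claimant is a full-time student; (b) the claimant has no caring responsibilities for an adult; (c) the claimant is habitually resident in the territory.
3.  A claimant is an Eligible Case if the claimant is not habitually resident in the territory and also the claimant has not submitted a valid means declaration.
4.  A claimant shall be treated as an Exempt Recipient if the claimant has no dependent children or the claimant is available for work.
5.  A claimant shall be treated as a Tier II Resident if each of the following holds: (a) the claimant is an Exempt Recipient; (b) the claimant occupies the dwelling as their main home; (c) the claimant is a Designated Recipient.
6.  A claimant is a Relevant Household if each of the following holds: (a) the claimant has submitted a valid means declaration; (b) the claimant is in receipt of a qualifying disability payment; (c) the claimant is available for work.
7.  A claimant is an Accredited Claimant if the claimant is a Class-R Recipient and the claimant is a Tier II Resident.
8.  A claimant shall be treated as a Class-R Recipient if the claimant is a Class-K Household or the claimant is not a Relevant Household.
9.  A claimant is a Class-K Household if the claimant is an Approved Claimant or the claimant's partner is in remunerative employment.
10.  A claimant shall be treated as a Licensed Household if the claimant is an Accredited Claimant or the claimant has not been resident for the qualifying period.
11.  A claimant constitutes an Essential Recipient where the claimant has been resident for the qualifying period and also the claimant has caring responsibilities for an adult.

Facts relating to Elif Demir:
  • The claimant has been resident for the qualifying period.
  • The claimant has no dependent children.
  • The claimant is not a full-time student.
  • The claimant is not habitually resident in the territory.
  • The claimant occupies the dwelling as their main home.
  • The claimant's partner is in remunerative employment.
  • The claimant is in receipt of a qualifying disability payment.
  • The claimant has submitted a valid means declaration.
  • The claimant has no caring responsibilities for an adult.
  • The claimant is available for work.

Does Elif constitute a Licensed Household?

No

paragraph 1 — Approved Claimant: [the claimant is not available for work? no] OR [the claimant is habitually resident in the territory? no] → not satisfied.
paragraph 9 — Class-K Household: [Approved Claimant (paragraph 1)? no] OR [the claimant's partner is in remunerative employment? yes] → satisfied.
paragraph 6 — Relevant Household: [the claimant has submitted a valid means declaration? yes] AND [the claimant is in receipt of a qualifying disability payment? yes] AND [the claimant is available for work? yes] → satisfied.
paragraph 8 — Class-R Recipient: [Class-K Household (paragraph 9)? yes] OR [not a Relevant Household (paragraph 6)? no] → satisfied.
paragraph 4 — Exempt Recipient: [the claimant has no dependent children? yes] OR [the claimant is available for work? yes] → satisfied.
paragraph 2 — Designated Recipient: [the claimant is a full-time student? no] AND [the claimant has no caring responsibilities for an adult? yes] AND [the claimant is habitually resident in the territory? no] → not satisfied.
paragraph 5 — Tier II Resident: [Exempt Recipient (paragraph 4)? yes] AND [the claimant occupies the dwelling as their main home? yes] AND [Designated Recipient (paragraph 2)? no] → not satisfied.
paragraph 7 — Accredited Claimant: [Class-R Recipient (paragraph 8)? yes] AND [Tier II Resident (paragraph 5)? no] → not satisfied.
paragraph 10 — Licensed Household: [Accredited Claimant (paragraph 7)? no] OR [the claimant has not been resident for the qualifying period? no] → not satisfied.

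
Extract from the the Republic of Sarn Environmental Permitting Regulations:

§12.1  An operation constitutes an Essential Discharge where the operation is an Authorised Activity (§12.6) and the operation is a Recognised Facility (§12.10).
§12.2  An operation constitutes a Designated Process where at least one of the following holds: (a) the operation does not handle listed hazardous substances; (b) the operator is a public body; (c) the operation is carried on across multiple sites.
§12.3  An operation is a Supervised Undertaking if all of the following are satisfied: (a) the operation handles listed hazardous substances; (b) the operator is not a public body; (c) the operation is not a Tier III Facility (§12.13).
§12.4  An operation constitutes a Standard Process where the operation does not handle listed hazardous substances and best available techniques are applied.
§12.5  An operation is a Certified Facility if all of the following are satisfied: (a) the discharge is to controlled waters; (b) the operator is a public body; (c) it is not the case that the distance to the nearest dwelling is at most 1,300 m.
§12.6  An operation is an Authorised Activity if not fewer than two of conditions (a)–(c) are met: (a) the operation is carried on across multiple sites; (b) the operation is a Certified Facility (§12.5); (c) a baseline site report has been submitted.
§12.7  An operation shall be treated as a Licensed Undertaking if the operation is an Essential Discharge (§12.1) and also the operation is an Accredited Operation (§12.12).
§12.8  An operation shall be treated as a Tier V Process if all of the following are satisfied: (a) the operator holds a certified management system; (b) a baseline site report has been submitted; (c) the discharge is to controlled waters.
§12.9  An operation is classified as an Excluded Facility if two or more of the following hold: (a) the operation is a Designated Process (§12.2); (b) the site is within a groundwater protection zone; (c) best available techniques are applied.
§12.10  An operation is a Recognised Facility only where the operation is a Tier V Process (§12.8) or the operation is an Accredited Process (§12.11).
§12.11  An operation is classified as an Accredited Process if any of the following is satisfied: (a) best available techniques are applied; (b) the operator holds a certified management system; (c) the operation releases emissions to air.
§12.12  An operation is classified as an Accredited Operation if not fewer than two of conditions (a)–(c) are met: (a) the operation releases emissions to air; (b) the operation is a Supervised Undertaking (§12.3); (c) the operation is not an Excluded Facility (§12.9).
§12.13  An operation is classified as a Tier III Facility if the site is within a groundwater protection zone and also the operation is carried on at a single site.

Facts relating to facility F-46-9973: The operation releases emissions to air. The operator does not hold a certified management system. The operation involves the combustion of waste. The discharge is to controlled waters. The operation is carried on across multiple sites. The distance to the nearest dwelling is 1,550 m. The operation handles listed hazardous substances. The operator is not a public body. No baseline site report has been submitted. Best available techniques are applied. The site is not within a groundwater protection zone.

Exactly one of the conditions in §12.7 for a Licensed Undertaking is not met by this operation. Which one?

Essential Discharge

§12.5 — Certified Facility: [the discharge is to controlled waters? yes] AND [the operator is a public body? no] AND [distance to the nearest dwelling: 1,550 m ≤ 1,300 m? no, so negated condition yes] → not satisfied.
§12.6 — Authorised Activity: the operation is carried on across multiple sites? yes; Certified Facility (§12.5)? no; a baseline site report has been submitted? no — 1 of 3 hold (need ≥2) → not satisfied.
§12.8 — Tier V Process: [the operator holds a certified management system? no] AND [a baseline site report has been submitted? no] AND [the discharge is to controlled waters? yes] → not satisfied.
§12.11 — Accredited Process: [best available techniques are applied? yes] OR [the operator holds a certified management system? no] OR [the operation releases emissions to air? yes] → satisfied.
§12.10 — Recognised Facility: [Tier V Process (§12.8)? no] OR [Accredited Process (§12.11)? yes] → satisfied.
§12.1 — Essential Discharge: [Authorised Activity (§12.6)? no] AND [Recognised Facility (§12.10)? yes] → not satisfied.
§12.13 — Tier III Facility: [the site is within a groundwater protection zone? no] AND [the operation is carried on at a single site? no] → not satisfied.
§12.3 — Supervised Undertaking: [the operation handles listed hazardous substances? yes] AND [the operator is not a public body? yes] AND [not a Tier III Facility (§12.13)? yes] → satisfied.
§12.2 — Designated Process: [the operation does not handle listed hazardous substances? no] OR [the operator is a public body? no] OR [the operation is carried on across multiple sites? yes] → satisfied.
§12.9 — Excluded Facility: Designated Process (§12.2)? yes; the site is within a groundwater protection zone? no; best available techniques are applied? yes — 2 of 3 hold (need ≥2) → satisfied.
§12.12 — Accredited Operation: the operation releases emissions to air? yes; Supervised Undertaking (§12.3)? yes; not an Excluded Facility (§12.9)? no — 2 of 3 hold (need ≥2) → satisfied.
§12.7 — Licensed Undertaking: [Essential Discharge (§12.1)? no] AND [Accredited Operation (§12.12)? yes] → not satisfied.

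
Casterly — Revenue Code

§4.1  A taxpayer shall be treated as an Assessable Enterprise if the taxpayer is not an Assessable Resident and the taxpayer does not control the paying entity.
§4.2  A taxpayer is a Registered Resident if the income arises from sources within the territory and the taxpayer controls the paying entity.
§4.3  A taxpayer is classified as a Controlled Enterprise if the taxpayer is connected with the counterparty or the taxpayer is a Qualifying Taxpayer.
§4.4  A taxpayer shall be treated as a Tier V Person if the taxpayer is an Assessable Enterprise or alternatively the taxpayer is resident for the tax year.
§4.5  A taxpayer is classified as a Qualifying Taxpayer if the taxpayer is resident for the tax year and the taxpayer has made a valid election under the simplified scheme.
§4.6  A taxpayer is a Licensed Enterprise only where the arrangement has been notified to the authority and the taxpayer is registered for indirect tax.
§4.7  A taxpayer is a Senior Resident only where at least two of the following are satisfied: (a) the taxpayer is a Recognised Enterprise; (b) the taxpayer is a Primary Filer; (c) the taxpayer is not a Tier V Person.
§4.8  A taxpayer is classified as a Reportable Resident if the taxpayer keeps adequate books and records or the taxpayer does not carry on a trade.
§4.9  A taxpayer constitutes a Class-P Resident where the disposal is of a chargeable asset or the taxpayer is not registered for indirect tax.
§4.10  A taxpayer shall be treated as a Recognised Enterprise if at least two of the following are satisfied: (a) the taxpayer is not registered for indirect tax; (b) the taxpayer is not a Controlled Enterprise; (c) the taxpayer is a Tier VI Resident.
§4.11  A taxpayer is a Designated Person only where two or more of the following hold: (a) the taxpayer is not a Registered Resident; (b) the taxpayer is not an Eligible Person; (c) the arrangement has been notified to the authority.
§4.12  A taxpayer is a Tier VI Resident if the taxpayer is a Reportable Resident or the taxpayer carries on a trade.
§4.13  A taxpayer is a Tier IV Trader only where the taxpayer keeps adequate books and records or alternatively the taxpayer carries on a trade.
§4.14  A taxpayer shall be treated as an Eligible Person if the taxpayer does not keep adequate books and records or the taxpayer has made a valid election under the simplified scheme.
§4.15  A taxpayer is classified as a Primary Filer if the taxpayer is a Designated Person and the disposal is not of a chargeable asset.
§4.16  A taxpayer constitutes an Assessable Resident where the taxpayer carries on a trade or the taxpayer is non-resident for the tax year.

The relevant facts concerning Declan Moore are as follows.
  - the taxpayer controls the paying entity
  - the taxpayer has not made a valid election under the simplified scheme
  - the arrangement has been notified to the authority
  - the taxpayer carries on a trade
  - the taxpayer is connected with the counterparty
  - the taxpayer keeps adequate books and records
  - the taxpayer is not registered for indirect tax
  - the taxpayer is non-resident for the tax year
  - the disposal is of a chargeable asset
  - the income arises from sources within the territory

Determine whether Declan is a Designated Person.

§4.2 — Registered Resident: [the income arises from sources within the territory? yes] AND [the taxpayer controls the paying entity? yes] → satisfied.
§4.14 — Eligible Person: [the taxpayer does not keep adequate books and records? no] OR [the taxpayer has made a valid election under the simplified scheme? no] → not satisfied.
§4.11 — Designated Person: not a Registered Resident (§4.2)? no; not an Eligible Person (§4.14)? yes; the arrangement has been notified to the authority? yes — 2 of 3 hold (need ≥2) → satisfied.

Yes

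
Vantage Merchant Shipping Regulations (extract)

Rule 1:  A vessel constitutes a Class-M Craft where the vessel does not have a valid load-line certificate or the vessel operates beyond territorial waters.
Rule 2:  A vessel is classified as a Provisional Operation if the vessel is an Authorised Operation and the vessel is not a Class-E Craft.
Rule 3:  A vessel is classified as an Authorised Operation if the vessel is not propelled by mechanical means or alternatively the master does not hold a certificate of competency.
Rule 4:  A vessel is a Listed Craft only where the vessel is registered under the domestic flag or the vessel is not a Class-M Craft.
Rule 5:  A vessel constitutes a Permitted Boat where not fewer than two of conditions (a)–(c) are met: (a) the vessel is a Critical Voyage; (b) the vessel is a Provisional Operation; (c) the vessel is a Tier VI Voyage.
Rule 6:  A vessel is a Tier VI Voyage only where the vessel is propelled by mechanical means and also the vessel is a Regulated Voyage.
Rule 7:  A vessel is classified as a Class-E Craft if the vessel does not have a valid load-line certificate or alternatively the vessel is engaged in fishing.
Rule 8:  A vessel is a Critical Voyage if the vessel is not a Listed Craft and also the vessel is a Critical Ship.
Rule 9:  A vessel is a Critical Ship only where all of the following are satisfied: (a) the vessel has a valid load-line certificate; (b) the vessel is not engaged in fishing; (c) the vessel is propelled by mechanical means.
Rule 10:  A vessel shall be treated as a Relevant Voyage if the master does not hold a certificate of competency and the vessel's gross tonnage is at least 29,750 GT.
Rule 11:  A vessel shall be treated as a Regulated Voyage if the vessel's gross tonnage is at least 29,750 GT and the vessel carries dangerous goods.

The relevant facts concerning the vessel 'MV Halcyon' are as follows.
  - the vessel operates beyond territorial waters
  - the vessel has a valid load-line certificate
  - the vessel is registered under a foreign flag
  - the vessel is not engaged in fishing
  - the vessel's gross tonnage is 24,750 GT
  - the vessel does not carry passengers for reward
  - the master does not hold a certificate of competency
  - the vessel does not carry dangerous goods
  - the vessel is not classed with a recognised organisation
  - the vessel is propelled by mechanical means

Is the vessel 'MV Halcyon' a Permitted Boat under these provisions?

Yes

rule 1 — Class-M Craft: [the vessel does not have a valid load-line certificate? no] OR [the vessel operates beyond territorial waters? yes] → satisfied.
rule 4 — Listed Craft: [the vessel is registered under the domestic flag? no] OR [not a Class-M Craft (rule 1)? no] → not satisfied.
rule 9 — Critical Ship: [the vessel has a valid load-line certificate? yes] AND [the vessel is not engaged in fishing? yes] AND [the vessel is propelled by mechanical means? yes] → satisfied.
rule 8 — Critical Voyage: [not a Listed Craft (rule 4)? yes] AND [Critical Ship (rule 9)? yes] → satisfied.
rule 3 — Authorised Operation: [the vessel is not propelled by mechanical means? no] OR [the master does not hold a certificate of competency? yes] → satisfied.
rule 7 — Class-E Craft: [the vessel does not have a valid load-line certificate? no] OR [the vessel is engaged in fishing? no] → not satisfied.
rule 2 — Provisional Operation: [Authorised Operation (rule 3)? yes] AND [not a Class-E Craft (rule 7)? yes] → satisfied.
rule 11 — Regulated Voyage: [vessel's gross tonnage: 24,750 GT ≥ 29,750 GT? no] AND [the vessel carries dangerous goods? no] → not satisfied.
rule 6 — Tier VI Voyage: [the vessel is propelled by mechanical means? yes] AND [Regulated Voyage (rule 11)? no] → not satisfied.
rule 5 — Permitted Boat: Critical Voyage (rule 8)? yes; Provisional Operation (rule 2)? yes; Tier VI Voyage (rule 6)? no — 2 of 3 hold (need ≥2) → satisfied.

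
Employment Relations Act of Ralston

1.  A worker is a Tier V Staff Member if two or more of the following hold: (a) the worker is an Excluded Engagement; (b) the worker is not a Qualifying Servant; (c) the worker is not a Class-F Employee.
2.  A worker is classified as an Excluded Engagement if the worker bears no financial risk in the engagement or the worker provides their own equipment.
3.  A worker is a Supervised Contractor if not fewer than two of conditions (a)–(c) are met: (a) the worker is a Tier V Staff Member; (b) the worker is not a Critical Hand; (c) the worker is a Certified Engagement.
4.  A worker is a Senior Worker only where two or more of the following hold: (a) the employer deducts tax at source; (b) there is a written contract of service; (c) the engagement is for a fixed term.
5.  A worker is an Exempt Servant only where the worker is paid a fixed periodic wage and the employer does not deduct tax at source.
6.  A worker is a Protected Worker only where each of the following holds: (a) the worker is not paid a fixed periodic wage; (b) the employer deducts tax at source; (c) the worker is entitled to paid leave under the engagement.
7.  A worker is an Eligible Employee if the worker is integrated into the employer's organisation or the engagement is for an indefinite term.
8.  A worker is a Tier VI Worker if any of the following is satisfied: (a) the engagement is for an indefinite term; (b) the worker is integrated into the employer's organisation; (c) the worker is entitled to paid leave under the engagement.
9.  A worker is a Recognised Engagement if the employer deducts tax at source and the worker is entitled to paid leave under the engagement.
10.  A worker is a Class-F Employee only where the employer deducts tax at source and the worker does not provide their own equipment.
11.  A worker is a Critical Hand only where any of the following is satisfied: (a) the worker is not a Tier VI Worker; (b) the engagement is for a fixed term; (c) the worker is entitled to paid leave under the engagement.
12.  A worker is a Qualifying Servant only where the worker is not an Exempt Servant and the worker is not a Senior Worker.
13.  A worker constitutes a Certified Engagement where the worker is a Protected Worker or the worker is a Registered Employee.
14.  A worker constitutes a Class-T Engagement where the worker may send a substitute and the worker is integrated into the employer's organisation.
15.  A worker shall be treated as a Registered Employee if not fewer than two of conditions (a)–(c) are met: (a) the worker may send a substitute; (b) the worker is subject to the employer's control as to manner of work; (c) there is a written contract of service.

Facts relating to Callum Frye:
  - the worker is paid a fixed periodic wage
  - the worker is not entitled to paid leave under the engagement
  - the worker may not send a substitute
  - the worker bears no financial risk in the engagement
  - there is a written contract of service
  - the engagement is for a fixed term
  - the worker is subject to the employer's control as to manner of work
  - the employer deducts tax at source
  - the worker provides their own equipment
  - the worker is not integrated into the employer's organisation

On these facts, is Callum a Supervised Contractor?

Yes

Under paragraph 2: the worker bears no financial risk in the engagement? yes; or the worker provides their own equipment? yes. So the worker is an Excluded Engagement.
Under paragraph 5: the worker is paid a fixed periodic wage? yes; and the employer does not deduct tax at source? no. So the worker is not an Exempt Servant.
Under paragraph 4: the employer deducts tax at source? yes; there is a written contract of service? yes; the engagement is for a fixed term? yes — 3 of 3 hold (need ≥2) → satisfied.
Under paragraph 12: not an Exempt Servant (paragraph 5)? yes; and not a Senior Worker (paragraph 4)? no. So the worker is not a Qualifying Servant.
Under paragraph 10: the employer deducts tax at source? yes; and the worker does not provide their own equipment? no. So the worker is not a Class-F Employee.
Under paragraph 1: Excluded Engagement (paragraph 2)? yes; not a Qualifying Servant (paragraph 12)? yes; not a Class-F Employee (paragraph 10)? yes — 3 of 3 hold (need ≥2) → satisfied.
Under paragraph 8: the engagement is for an indefinite term? no; or the worker is integrated into the employer's organisation? no; or the worker is entitled to paid leave under the engagement? no. So the worker is not a Tier VI Worker.
Under paragraph 11: not a Tier VI Worker (paragraph 8)? yes; or the engagement is for a fixed term? yes; or the worker is entitled to paid leave under the engagement? no. So the worker is a Critical Hand.
Under paragraph 6: the worker is not paid a fixed periodic wage? no; and the employer deducts tax at source? yes; and the worker is entitled to paid leave under the engagement? no. So the worker is not a Protected Worker.
Under paragraph 15: the worker may send a substitute? no; the worker is subject to the employer's control as to manner of work? yes; there is a written contract of service? yes — 2 of 3 hold (need ≥2) → satisfied.
Under paragraph 13: Protected Worker (paragraph 6)? no; or Registered Employee (paragraph 15)? yes. So the worker is a Certified Engagement.
Under paragraph 3: Tier V Staff Member (paragraph 1)? yes; not a Critical Hand (paragraph 11)? no; Certified Engagement (paragraph 13)? yes — 2 of 3 hold (need ≥2) → satisfied.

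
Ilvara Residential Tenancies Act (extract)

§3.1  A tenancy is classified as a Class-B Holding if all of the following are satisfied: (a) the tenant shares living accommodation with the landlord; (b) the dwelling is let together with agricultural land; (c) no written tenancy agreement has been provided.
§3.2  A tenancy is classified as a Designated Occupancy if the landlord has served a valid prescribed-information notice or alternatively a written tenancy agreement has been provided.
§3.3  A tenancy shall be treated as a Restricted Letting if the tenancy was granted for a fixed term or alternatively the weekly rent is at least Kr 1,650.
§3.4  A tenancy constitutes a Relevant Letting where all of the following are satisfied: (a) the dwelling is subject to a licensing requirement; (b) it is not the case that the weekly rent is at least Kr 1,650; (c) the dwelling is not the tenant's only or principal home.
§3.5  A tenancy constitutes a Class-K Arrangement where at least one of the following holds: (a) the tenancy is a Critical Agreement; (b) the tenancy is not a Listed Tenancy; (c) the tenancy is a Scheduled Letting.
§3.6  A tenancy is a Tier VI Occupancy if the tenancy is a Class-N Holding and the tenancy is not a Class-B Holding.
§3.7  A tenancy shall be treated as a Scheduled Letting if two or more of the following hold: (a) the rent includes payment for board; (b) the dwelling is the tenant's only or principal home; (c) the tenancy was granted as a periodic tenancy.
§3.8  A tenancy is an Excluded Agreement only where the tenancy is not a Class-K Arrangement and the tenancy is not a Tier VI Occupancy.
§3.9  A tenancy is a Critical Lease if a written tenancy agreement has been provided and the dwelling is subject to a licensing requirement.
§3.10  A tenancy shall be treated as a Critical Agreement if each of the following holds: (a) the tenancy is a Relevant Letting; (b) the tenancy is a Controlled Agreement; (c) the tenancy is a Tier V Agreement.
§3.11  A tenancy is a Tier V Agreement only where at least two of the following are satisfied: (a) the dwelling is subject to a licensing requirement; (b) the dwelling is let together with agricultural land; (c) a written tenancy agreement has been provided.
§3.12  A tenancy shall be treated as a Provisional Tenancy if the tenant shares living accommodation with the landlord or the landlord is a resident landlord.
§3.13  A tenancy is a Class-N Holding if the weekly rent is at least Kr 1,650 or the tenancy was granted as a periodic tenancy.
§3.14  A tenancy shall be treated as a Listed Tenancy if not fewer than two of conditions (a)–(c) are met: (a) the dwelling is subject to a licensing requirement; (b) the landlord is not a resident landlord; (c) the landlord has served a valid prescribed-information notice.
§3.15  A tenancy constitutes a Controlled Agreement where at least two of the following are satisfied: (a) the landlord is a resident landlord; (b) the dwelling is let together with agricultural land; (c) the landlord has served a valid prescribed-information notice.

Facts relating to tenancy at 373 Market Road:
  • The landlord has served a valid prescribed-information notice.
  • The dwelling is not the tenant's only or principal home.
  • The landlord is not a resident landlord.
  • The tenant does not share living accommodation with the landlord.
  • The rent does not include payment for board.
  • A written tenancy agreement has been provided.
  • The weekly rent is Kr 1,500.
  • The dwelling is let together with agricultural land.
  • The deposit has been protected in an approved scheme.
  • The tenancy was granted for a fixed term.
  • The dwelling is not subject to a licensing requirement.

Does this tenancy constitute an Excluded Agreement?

§3.4 — Relevant Letting: [the dwelling is subject to a licensing requirement? no] AND [weekly rent: Kr 1,500 ≥ Kr 1,650? no, so negated condition yes] AND [the dwelling is not the tenant's only or principal home? yes] → not satisfied.
§3.15 — Controlled Agreement: the landlord is a resident landlord? no; the dwelling is let together with agricultural land? yes; the landlord has served a valid prescribed-information notice? yes — 2 of 3 hold (need ≥2) → satisfied.
§3.11 — Tier V Agreement: the dwelling is subject to a licensing requirement? no; the dwelling is let together with agricultural land? yes; a written tenancy agreement has been provided? yes — 2 of 3 hold (need ≥2) → satisfied.
§3.10 — Critical Agreement: [Relevant Letting (§3.4)? no] AND [Controlled Agreement (§3.15)? yes] AND [Tier V Agreement (§3.11)? yes] → not satisfied.
§3.14 — Listed Tenancy: the dwelling is subject to a licensing requirement? no; the landlord is not a resident landlord? yes; the landlord has served a valid prescribed-information notice? yes — 2 of 3 hold (need ≥2) → satisfied.
§3.7 — Scheduled Letting: the rent includes payment for board? no; the dwelling is the tenant's only or principal home? no; the tenancy was granted as a periodic tenancy? no — 0 of 3 hold (need ≥2) → not satisfied.
§3.5 — Class-K Arrangement: [Critical Agreement (§3.10)? no] OR [not a Listed Tenancy (§3.14)? no] OR [Scheduled Letting (§3.7)? no] → not satisfied.
§3.13 — Class-N Holding: [weekly rent: Kr 1,500 ≥ Kr 1,650? no] OR [the tenancy was granted as a periodic tenancy? no] → not satisfied.
§3.1 — Class-B Holding: [the tenant shares living accommodation with the landlord? no] AND [the dwelling is let together with agricultural land? yes] AND [no written tenancy agreement has been provided? no] → not satisfied.
§3.6 — Tier VI Occupancy: [Class-N Holding (§3.13)? no] AND [not a Class-B Holding (§3.1)? yes] → not satisfied.
§3.8 — Excluded Agreement: [not a Class-K Arrangement (§3.5)? yes] AND [not a Tier VI Occupancy (§3.6)? yes] → satisfied.

Yes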